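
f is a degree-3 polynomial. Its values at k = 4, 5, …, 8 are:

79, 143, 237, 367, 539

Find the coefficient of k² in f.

0

Write f(k) = ak³ + bk² + ck + d; the 5 given values yield a linear system in the 4 coefficients.
Solving, f(k) = k³ + 3k + 3.
The coefficient of k² is 0.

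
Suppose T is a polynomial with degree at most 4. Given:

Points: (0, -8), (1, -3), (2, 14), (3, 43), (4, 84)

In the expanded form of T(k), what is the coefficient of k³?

0

Write T(k) = ak^4 + bk³ + ck² + dk + e; the 5 given values yield a linear system in the 5 coefficients.
Solving, the top 2 coefficients vanish, and T(k) = 6k² - k - 8.
The coefficient of k³ is 0.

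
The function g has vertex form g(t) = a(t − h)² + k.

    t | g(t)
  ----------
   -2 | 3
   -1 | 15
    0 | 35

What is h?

First differences 12, 20; second difference 8 = 2a, so a = 4.
Expanding, the t-coefficient is −2ah = -8h; matching it to the data gives h = -3, and then k = -1.
So g(t) = 4(t + 3)² − 1.
Hence h = -3.

-3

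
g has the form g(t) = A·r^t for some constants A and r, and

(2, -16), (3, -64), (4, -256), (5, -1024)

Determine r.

4

Consecutive ratio: -64/(-16) = 4, and -256/(-64) = 4, so r = 4.
Then A·4^2 = -16 gives A = -1, and g(t) = -1·4^t.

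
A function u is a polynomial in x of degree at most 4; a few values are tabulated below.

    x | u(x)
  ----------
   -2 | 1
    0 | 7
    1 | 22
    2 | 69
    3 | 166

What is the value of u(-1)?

6

Write u(x) = ax^4 + bx³ + cx² + dx + e; the 5 given values yield a linear system in the 5 coefficients.
Solving, the leading coefficient vanishes, and u(x) = 3x³ + 7x² + 5x + 7.
Then u(-1) = 6.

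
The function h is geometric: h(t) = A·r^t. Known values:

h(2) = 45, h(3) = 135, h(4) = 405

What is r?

Consecutive ratio: 135/45 = 3, and 405/135 = 3, so r = 3.
Then A·3^2 = 45 gives A = 5, and h(t) = 5·3^t.

3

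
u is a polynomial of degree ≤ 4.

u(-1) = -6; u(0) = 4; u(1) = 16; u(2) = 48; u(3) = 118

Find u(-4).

-204

Write u(x) = ax^4 + bx³ + cx² + dx + e; the 5 given values yield a linear system in the 5 coefficients.
Solving, the leading coefficient vanishes, and u(x) = 3x³ + x² + 8x + 4.
Then u(-4) = -204.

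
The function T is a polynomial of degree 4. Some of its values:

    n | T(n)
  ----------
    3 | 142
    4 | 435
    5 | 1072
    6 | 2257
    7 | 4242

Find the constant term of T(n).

7

Write T(n) = an^4 + bn³ + cn² + dn + e; the 5 given values yield a linear system in the 5 coefficients.
Solving, T(n) = 2n^4 - 2n³ + 2n² + 3n + 7.
The constant term is T(0) = 7.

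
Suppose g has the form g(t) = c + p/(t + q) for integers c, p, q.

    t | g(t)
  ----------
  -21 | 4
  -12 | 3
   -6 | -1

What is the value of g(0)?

11

(g(t) − c)(t + q) = p for each data point; the three points give a linear system in c and q, then p follows.
Solving: c = 5, q = 3, p = 18, so g(t) = 5 + 18/(t + 3).
Then g(0) = 5 + 18/3 = 11.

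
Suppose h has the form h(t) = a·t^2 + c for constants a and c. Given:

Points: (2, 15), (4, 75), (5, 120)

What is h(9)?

From h(2) = 15 and h(4) = 75: 4a + c = 15 and 16a + c = 75.
Subtracting: 12a = 60, so a = 5; then c = 15 − 5·4 = -5.
So h(t) = 5t² − 5, and h(9) = 400.

400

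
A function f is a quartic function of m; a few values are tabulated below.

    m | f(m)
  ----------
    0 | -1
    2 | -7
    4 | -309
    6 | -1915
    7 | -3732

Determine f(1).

Write f(m) = am^4 + bm³ + cm² + dm + e; the 5 given values yield a linear system in the 5 coefficients.
Solving, f(m) = -2m^4 + 3m³ + m² - m - 1.
Then f(1) = 0.

0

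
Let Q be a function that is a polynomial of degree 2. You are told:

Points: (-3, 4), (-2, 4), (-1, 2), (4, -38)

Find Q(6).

Write Q(n) = an² + bn + c; the 4 given values yield a linear system in the 3 coefficients.
Solving, Q(n) = -n² - 5n - 2.
Then Q(6) = -68.

-68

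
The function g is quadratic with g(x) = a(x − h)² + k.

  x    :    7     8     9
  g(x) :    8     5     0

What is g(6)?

9

First differences -3, -5; second difference -2 = 2a, so a = -1.
Expanding, the x-coefficient is −2ah = 2h; matching it to the data gives h = 6, and then k = 9.
So g(x) = -1(x − 6)² + 9.
g(6) = -1·0² + 9 = 9.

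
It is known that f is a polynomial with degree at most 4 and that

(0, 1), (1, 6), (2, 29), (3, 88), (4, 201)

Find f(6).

First differences: 5, 23, 59, 113. Second differences: 18, 36, 54. Third differences: 18, 18.
Level-3 differences are constant, so f has degree 3.
Fitting a degree-3 polynomial gives f(x) = 3x³ + 2x + 1.
Then f(6) = 661.

661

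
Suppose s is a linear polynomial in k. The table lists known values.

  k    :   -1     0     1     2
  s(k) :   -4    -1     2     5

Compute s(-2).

-7

Write s(k) = ak + b; the 4 given values yield a linear system in the 2 coefficients.
Solving, s(k) = 3k - 1.
Then s(-2) = -7.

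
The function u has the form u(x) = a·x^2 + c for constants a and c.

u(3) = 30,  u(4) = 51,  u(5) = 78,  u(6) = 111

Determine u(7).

150

From u(3) = 30 and u(4) = 51: 9a + c = 30 and 16a + c = 51.
Subtracting: 7a = 21, so a = 3; then c = 30 − 3·9 = 3.
So u(x) = 3x² + 3, and u(7) = 150.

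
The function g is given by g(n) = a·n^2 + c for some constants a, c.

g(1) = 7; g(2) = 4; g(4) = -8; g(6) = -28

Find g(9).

-73

From g(1) = 7 and g(2) = 4: 1a + c = 7 and 4a + c = 4.
Subtracting: 3a = -3, so a = -1; then c = 7 − (-1)·1 = 8.
So g(n) = -1n² + 8, and g(9) = -73.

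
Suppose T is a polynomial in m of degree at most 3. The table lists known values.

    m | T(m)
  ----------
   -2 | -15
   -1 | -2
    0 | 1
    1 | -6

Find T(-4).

-71

First differences: 13, 3, -7. Second differences: -10, -10.
Level-2 differences are constant, so T has degree 2.
Fitting a degree-2 polynomial gives T(m) = -5m² - 2m + 1.
Then T(-4) = -71.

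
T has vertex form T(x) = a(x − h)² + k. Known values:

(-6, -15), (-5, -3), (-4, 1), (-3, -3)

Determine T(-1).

-35

First differences 12, 4, -4; second difference -8 = 2a, so a = -4.
Expanding, the x-coefficient is −2ah = 8h; matching it to the data gives h = -4, and then k = 1.
So T(x) = -4(x + 4)² + 1.
T(-1) = -4·3² + 1 = -35.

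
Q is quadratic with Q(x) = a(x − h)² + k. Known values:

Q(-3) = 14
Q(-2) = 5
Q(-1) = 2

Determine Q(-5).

First differences -9, -3; second difference 6 = 2a, so a = 3.
Expanding, the x-coefficient is −2ah = -6h; matching it to the data gives h = -1, and then k = 2.
So Q(x) = 3(x + 1)² + 2.
Q(-5) = 3·(-4)² + 2 = 50.

50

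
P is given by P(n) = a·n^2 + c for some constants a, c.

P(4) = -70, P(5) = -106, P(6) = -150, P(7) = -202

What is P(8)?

From P(4) = -70 and P(5) = -106: 16a + c = -70 and 25a + c = -106.
Subtracting: 9a = -36, so a = -4; then c = -70 − (-4)·16 = -6.
So P(n) = -4n² − 6, and P(8) = -262.

-262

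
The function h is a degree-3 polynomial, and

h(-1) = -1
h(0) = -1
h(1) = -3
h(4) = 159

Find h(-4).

-193

Write h(k) = ak³ + bk² + ck + d; the 4 given values yield a linear system in the 4 coefficients.
Solving, h(k) = 3k³ - k² - 4k - 1.
Then h(-4) = -193.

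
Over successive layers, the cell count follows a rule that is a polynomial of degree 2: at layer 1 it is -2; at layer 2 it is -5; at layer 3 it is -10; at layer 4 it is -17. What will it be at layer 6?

-37

Write the value at t as f(t).
First differences: -3, -5, -7. Second differences: -2, -2.
Level-2 differences are constant, so f has degree 2.
Fitting a degree-2 polynomial gives f(t) = -t² - 1.
Then f(6) = -37.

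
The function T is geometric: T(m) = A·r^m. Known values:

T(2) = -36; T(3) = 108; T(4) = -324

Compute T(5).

972

Consecutive ratio: 108/(-36) = -3, and -324/108 = -3, so r = -3.
Then A·(-3)^2 = -36 gives A = -4, and T(m) = -4·(-3)^m.
T(5) = -4·(-3)^5 = 972.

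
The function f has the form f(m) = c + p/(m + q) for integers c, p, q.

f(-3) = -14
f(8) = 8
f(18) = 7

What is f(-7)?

2

(f(m) − c)(m + q) = p for each data point; the three points give a linear system in c and q, then p follows.
Solving: c = 6, q = 2, p = 20, so f(m) = 6 + 20/(m + 2).
Then f(-7) = 6 + 20/(-5) = 2.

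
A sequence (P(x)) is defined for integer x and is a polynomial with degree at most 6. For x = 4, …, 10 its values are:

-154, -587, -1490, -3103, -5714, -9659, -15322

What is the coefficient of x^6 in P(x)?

0

Write P(x) = ax^6 + bx^5 + cx^4 + dx³ + ex² + px + q; the 7 given values yield a linear system in the 7 coefficients.
Solving, the top 2 coefficients vanish, and P(x) = -2x^4 + 4x³ + 7x² - 2x - 2.
The coefficient of x^6 is 0.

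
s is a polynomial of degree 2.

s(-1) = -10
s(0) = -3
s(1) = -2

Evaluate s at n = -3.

-42

Write s(n) = an² + bn + c; the 3 given values yield a linear system in the 3 coefficients.
Solving, s(n) = -3n² + 4n - 3.
Then s(-3) = -42.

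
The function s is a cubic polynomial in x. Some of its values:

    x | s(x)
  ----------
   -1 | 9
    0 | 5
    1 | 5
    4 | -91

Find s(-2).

29

Write s(x) = ax³ + bx² + cx + d; the 4 given values yield a linear system in the 4 coefficients.
Solving, s(x) = -2x³ + 2x² + 5.
Then s(-2) = 29.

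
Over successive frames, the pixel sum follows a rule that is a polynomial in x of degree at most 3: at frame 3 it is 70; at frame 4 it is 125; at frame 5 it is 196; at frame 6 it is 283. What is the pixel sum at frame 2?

Write the value at x as g(x).
Write g(x) = ax³ + bx² + cx + d; the 4 given values yield a linear system in the 4 coefficients.
Solving, the leading coefficient vanishes, and g(x) = 8x² - x + 1.
Then g(2) = 31.

31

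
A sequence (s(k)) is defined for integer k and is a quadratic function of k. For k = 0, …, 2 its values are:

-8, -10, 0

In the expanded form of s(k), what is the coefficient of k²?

Write s(k) = ak² + bk + c; the 3 given values yield a linear system in the 3 coefficients.
Solving, s(k) = 6k² - 8k - 8.
The coefficient of k² is 6.

6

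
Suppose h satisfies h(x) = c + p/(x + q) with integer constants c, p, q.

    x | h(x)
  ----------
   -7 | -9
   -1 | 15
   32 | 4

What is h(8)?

(h(x) − c)(x + q) = p for each data point; the three points give a linear system in c and q, then p follows.
Solving: c = 3, q = 4, p = 36, so h(x) = 3 + 36/(x + 4).
Then h(8) = 3 + 36/12 = 6.

6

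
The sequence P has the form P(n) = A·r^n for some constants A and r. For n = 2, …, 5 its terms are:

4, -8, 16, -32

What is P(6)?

Consecutive ratio: -8/4 = -2, and 16/(-8) = -2, so r = -2.
Then A·(-2)^2 = 4 gives A = 1, and P(n) = 1·(-2)^n.
P(6) = 1·(-2)^6 = 64.

64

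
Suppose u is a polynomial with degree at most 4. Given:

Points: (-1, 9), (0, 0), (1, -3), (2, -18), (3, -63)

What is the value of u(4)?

-156

First differences: -9, -3, -15, -45. Second differences: 6, -12, -30. Third differences: -18, -18.
Level-3 differences are constant, so u has degree 3.
Fitting a degree-3 polynomial gives u(x) = -3x³ + 3x² - 3x.
Then u(4) = -156.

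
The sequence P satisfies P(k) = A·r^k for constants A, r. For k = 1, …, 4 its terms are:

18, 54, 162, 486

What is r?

3

Consecutive ratio: 54/18 = 3, and 162/54 = 3, so r = 3.
Then A·3^1 = 18 gives A = 6, and P(k) = 6·3^k.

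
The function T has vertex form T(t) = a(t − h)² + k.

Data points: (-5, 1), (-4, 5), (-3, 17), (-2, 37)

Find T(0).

First differences 4, 12, 20; second difference 8 = 2a, so a = 4.
Expanding, the t-coefficient is −2ah = -8h; matching it to the data gives h = -5, and then k = 1.
So T(t) = 4(t + 5)² + 1.
T(0) = 4·5² + 1 = 101.

101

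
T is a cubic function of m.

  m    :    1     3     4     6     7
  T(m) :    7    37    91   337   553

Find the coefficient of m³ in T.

Write T(m) = am³ + bm² + cm + d; the 5 given values yield a linear system in the 4 coefficients.
Solving, T(m) = 2m³ - 3m² + m + 7.
The coefficient of m³ is 2.

2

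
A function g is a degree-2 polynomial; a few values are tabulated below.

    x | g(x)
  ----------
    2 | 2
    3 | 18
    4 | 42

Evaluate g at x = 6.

114

Write g(x) = ax² + bx + c; the 3 given values yield a linear system in the 3 coefficients.
Solving, g(x) = 4x² - 4x - 6.
Then g(6) = 114.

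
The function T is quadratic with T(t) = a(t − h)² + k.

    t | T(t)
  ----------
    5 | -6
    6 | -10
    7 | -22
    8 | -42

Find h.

5

First differences -4, -12, -20; second difference -8 = 2a, so a = -4.
Expanding, the t-coefficient is −2ah = 8h; matching it to the data gives h = 5, and then k = -6.
So T(t) = -4(t − 5)² − 6.
Hence h = 5.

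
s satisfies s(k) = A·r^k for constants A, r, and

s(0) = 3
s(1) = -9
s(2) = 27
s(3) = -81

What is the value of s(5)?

-729

Consecutive ratio: -9/3 = -3, and 27/(-9) = -3, so r = -3.
Then A·(-3)^0 = 3 gives A = 3, and s(k) = 3·(-3)^k.
s(5) = 3·(-3)^5 = -729.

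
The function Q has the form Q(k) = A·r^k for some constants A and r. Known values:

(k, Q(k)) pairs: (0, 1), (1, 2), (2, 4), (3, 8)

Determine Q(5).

32

Consecutive ratio: 2/1 = 2, and 4/2 = 2, so r = 2.
Then A·2^0 = 1 gives A = 1, and Q(k) = 1·2^k.
Q(5) = 1·2^5 = 32.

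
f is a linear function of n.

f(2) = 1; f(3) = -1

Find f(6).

-7

Write f(n) = an + b; the 2 given values yield a linear system in the 2 coefficients.
Solving, f(n) = -2n + 5.
Then f(6) = -7.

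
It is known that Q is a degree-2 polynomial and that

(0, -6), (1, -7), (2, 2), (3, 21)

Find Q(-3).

First differences: -1, 9, 19. Second differences: 10, 10.
Level-2 differences are constant, so Q has degree 2.
Fitting a degree-2 polynomial gives Q(x) = 5x² - 6x - 6.
Then Q(-3) = 57.

57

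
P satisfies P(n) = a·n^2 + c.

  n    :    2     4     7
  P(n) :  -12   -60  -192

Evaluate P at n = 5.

From P(2) = -12 and P(4) = -60: 4a + c = -12 and 16a + c = -60.
Subtracting: 12a = -48, so a = -4; then c = -12 − (-4)·4 = 4.
So P(n) = -4n² + 4, and P(5) = -96.

-96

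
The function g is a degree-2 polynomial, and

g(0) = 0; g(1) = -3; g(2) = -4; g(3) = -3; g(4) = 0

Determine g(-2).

Write g(t) = at² + bt + c; the 5 given values yield a linear system in the 3 coefficients.
Solving, g(t) = t² - 4t.
Then g(-2) = 12.

12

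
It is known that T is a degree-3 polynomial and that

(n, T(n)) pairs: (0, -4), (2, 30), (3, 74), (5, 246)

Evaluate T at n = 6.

Write T(n) = an³ + bn² + cn + d; the 4 given values yield a linear system in the 4 coefficients.
Solving, T(n) = n³ + 4n² + 5n - 4.
Then T(6) = 386.

386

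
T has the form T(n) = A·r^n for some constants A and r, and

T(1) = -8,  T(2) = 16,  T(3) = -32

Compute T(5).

Consecutive ratio: 16/(-8) = -2, and -32/16 = -2, so r = -2.
Then A·(-2)^1 = -8 gives A = 4, and T(n) = 4·(-2)^n.
T(5) = 4·(-2)^5 = -128.

-128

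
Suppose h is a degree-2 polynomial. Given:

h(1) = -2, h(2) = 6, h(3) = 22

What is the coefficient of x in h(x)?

Write h(x) = ax² + bx + c; the 3 given values yield a linear system in the 3 coefficients.
Solving, h(x) = 4x² - 4x - 2.
The coefficient of x is -4.

-4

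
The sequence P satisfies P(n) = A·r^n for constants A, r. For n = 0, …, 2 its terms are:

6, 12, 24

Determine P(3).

Consecutive ratio: 12/6 = 2, and 24/12 = 2, so r = 2.
Then A·2^0 = 6 gives A = 6, and P(n) = 6·2^n.
P(3) = 6·2^3 = 48.

48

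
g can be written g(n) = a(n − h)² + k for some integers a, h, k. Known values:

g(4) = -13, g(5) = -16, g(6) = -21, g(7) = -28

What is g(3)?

-12

First differences -3, -5, -7; second difference -2 = 2a, so a = -1.
Expanding, the n-coefficient is −2ah = 2h; matching it to the data gives h = 3, and then k = -12.
So g(n) = -1(n − 3)² − 12.
g(3) = -1·0² − 12 = -12.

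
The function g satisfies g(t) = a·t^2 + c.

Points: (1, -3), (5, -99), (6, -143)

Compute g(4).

From g(1) = -3 and g(5) = -99: 1a + c = -3 and 25a + c = -99.
Subtracting: 24a = -96, so a = -4; then c = -3 − (-4)·1 = 1.
So g(t) = -4t² + 1, and g(4) = -63.

-63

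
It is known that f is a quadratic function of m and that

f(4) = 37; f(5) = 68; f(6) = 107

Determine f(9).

Write f(m) = am² + bm + c; the 3 given values yield a linear system in the 3 coefficients.
Solving, f(m) = 4m² - 5m - 7.
Then f(9) = 272.

272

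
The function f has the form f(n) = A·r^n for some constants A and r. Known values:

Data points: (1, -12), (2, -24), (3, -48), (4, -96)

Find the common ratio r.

2

Consecutive ratio: -24/(-12) = 2, and -48/(-24) = 2, so r = 2.
Then A·2^1 = -12 gives A = -6, and f(n) = -6·2^n.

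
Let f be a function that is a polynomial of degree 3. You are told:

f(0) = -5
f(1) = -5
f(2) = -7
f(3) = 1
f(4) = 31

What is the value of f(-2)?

-59

Write f(t) = at³ + bt² + ct + d; the 5 given values yield a linear system in the 4 coefficients.
Solving, f(t) = 2t³ - 7t² + 5t - 5.
Then f(-2) = -59.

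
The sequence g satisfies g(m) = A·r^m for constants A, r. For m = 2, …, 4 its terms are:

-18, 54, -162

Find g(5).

486

Consecutive ratio: 54/(-18) = -3, and -162/54 = -3, so r = -3.
Then A·(-3)^2 = -18 gives A = -2, and g(m) = -2·(-3)^m.
g(5) = -2·(-3)^5 = 486.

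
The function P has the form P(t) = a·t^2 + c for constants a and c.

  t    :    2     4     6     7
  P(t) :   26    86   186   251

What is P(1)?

From P(2) = 26 and P(4) = 86: 4a + c = 26 and 16a + c = 86.
Subtracting: 12a = 60, so a = 5; then c = 26 − 5·4 = 6.
So P(t) = 5t² + 6, and P(1) = 11.

11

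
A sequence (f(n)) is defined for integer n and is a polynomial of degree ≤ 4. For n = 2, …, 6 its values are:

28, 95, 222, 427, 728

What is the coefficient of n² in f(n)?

First differences: 67, 127, 205, 301. Second differences: 60, 78, 96. Third differences: 18, 18.
Level-3 differences are constant, so f has degree 3.
Fitting a degree-3 polynomial gives f(n) = 3n³ + 3n² - 5n + 2.
The coefficient of n² is 3.

3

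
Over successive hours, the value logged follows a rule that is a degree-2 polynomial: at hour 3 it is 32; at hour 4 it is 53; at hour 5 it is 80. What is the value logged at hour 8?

197

Write the value at k as T(k).
Write T(k) = ak² + bk + c; the 3 given values yield a linear system in the 3 coefficients.
Solving, T(k) = 3k² + 5.
Then T(8) = 197.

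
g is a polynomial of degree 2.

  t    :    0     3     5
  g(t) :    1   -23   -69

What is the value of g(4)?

Write g(t) = at² + bt + c; the 3 given values yield a linear system in the 3 coefficients.
Solving, g(t) = -3t² + t + 1.
Then g(4) = -43.

-43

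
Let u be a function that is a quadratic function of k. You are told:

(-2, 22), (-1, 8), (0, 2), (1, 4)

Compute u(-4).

74

First differences: -14, -6, 2. Second differences: 8, 8.
Level-2 differences are constant, so u has degree 2.
Fitting a degree-2 polynomial gives u(k) = 4k² - 2k + 2.
Then u(-4) = 74.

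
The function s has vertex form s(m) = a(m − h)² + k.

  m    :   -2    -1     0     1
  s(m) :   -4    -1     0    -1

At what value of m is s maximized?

First differences 3, 1, -1; second difference -2 = 2a, so a = -1.
Expanding, the m-coefficient is −2ah = 2h; matching it to the data gives h = 0, and then k = 0.
So s(m) = -1(m + 0)² + 0.
Hence h = 0.

0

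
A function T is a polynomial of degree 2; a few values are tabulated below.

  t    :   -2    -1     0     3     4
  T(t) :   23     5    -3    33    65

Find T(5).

Write T(t) = at² + bt + c; the 5 given values yield a linear system in the 3 coefficients.
Solving, T(t) = 5t² - 3t - 3.
Then T(5) = 107.

107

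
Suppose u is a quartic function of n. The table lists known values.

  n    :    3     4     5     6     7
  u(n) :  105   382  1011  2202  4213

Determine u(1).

Write u(n) = an^4 + bn³ + cn² + dn + e; the 5 given values yield a linear system in the 5 coefficients.
Solving, u(n) = 2n^4 - n³ - 6n² + 6n + 6.
Then u(1) = 7.

7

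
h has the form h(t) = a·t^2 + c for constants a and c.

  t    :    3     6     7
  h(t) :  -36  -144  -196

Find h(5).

-100

From h(3) = -36 and h(6) = -144: 9a + c = -36 and 36a + c = -144.
Subtracting: 27a = -108, so a = -4; then c = -36 − (-4)·9 = 0.
So h(t) = -4t² + 0, and h(5) = -100.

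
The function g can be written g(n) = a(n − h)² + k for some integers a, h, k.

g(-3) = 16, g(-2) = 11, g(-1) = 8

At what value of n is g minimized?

First differences -5, -3; second difference 2 = 2a, so a = 1.
Expanding, the n-coefficient is −2ah = -2h; matching it to the data gives h = 0, and then k = 7.
So g(n) = 1(n + 0)² + 7.
Hence h = 0.

0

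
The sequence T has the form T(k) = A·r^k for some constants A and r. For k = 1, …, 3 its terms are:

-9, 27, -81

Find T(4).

243

Consecutive ratio: 27/(-9) = -3, and -81/27 = -3, so r = -3.
Then A·(-3)^1 = -9 gives A = 3, and T(k) = 3·(-3)^k.
T(4) = 3·(-3)^4 = 243.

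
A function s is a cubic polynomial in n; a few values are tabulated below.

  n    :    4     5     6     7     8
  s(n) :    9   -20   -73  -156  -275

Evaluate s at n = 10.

-645

First differences: -29, -53, -83, -119. Second differences: -24, -30, -36. Third differences: -6, -6.
Level-3 differences are constant, so s has degree 3.
Fitting a degree-3 polynomial gives s(n) = -n³ + 3n² + 5n + 5.
Then s(10) = -645.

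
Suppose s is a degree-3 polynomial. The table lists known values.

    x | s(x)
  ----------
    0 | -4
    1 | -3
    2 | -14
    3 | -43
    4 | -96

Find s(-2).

-18

Write s(x) = ax³ + bx² + cx + d; the 5 given values yield a linear system in the 4 coefficients.
Solving, s(x) = -x³ - 3x² + 5x - 4.
Then s(-2) = -18.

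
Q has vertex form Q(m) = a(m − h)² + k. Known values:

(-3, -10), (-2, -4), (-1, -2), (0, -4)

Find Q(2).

-20

First differences 6, 2, -2; second difference -4 = 2a, so a = -2.
Expanding, the m-coefficient is −2ah = 4h; matching it to the data gives h = -1, and then k = -2.
So Q(m) = -2(m + 1)² − 2.
Q(2) = -2·3² − 2 = -20.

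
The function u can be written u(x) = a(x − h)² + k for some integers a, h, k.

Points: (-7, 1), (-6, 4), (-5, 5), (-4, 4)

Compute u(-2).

-4

First differences 3, 1, -1; second difference -2 = 2a, so a = -1.
Expanding, the x-coefficient is −2ah = 2h; matching it to the data gives h = -5, and then k = 5.
So u(x) = -1(x + 5)² + 5.
u(-2) = -1·3² + 5 = -4.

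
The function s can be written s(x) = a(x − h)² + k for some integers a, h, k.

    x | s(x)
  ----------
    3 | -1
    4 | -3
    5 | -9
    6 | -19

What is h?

First differences -2, -6, -10; second difference -4 = 2a, so a = -2.
Expanding, the x-coefficient is −2ah = 4h; matching it to the data gives h = 3, and then k = -1.
So s(x) = -2(x − 3)² − 1.
Hence h = 3.

3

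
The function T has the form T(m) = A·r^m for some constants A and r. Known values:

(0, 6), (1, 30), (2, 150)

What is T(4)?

Consecutive ratio: 30/6 = 5, and 150/30 = 5, so r = 5.
Then A·5^0 = 6 gives A = 6, and T(m) = 6·5^m.
T(4) = 6·5^4 = 3750.

3750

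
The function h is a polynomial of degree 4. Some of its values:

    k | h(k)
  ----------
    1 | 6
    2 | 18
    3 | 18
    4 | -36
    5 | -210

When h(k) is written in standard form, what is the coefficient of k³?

Write h(k) = ak^4 + bk³ + ck² + dk + e; the 5 given values yield a linear system in the 5 coefficients.
Solving, h(k) = -k^4 + 3k³ + k² + 3k.
The coefficient of k³ is 3.

3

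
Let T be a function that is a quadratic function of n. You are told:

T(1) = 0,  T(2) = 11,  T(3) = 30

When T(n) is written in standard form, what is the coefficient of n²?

4

Write T(n) = an² + bn + c; the 3 given values yield a linear system in the 3 coefficients.
Solving, T(n) = 4n² - n - 3.
The coefficient of n² is 4.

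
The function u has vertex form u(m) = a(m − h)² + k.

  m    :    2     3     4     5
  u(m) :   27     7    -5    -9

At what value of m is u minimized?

First differences -20, -12, -4; second difference 8 = 2a, so a = 4.
Expanding, the m-coefficient is −2ah = -8h; matching it to the data gives h = 5, and then k = -9.
So u(m) = 4(m − 5)² − 9.
Hence h = 5.

5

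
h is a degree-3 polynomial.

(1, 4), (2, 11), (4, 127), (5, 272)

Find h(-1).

Write h(m) = am³ + bm² + cm + d; the 4 given values yield a linear system in the 4 coefficients.
Solving, h(m) = 3m³ - 4m² - 2m + 7.
Then h(-1) = 2.

2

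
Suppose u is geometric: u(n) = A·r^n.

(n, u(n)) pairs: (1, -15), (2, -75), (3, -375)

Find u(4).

-1875

Consecutive ratio: -75/(-15) = 5, and -375/(-75) = 5, so r = 5.
Then A·5^1 = -15 gives A = -3, and u(n) = -3·5^n.
u(4) = -3·5^4 = -1875.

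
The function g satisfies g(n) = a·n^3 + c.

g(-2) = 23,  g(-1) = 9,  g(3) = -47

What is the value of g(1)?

From g(-2) = 23 and g(-1) = 9: -8a + c = 23 and -1a + c = 9.
Subtracting: 7a = -14, so a = -2; then c = 23 − (-2)·(-8) = 7.
So g(n) = -2n³ + 7, and g(1) = 5.

5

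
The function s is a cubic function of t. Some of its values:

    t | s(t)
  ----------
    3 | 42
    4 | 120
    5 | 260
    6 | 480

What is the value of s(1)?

Write s(t) = at³ + bt² + ct + d; the 4 given values yield a linear system in the 4 coefficients.
Solving, s(t) = 3t³ - 5t² + 2t.
Then s(1) = 0.

0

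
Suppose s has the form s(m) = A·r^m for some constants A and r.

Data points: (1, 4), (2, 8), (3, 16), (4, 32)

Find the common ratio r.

2

Consecutive ratio: 8/4 = 2, and 16/8 = 2, so r = 2.
Then A·2^1 = 4 gives A = 2, and s(m) = 2·2^m.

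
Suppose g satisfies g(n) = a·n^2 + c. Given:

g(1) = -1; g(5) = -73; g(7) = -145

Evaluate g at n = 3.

From g(1) = -1 and g(5) = -73: 1a + c = -1 and 25a + c = -73.
Subtracting: 24a = -72, so a = -3; then c = -1 − (-3)·1 = 2.
So g(n) = -3n² + 2, and g(3) = -25.

-25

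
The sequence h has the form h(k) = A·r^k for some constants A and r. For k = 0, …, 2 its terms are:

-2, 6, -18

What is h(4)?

Consecutive ratio: 6/(-2) = -3, and -18/6 = -3, so r = -3.
Then A·(-3)^0 = -2 gives A = -2, and h(k) = -2·(-3)^k.
h(4) = -2·(-3)^4 = -162.

-162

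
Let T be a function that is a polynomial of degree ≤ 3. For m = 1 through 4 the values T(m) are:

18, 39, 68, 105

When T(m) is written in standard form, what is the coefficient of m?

9

Write T(m) = am³ + bm² + cm + d; the 4 given values yield a linear system in the 4 coefficients.
Solving, the leading coefficient vanishes, and T(m) = 4m² + 9m + 5.
The coefficient of m is 9.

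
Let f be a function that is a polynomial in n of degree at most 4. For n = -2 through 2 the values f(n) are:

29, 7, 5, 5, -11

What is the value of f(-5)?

Write f(n) = an^4 + bn³ + cn² + dn + e; the 5 given values yield a linear system in the 5 coefficients.
Solving, the leading coefficient vanishes, and f(n) = -3n³ + n² + 2n + 5.
Then f(-5) = 395.

395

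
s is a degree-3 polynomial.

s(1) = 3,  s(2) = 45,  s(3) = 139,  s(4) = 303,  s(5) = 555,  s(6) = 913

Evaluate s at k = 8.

2019

First differences: 42, 94, 164, 252, 358. Second differences: 52, 70, 88, 106. Third differences: 18, 18, 18.
Level-3 differences are constant, so s has degree 3.
Fitting a degree-3 polynomial gives s(k) = 3k³ + 8k² - 3k - 5.
Then s(8) = 2019.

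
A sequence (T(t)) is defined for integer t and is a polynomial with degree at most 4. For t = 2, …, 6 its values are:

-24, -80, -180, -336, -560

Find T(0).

First differences: -56, -100, -156, -224. Second differences: -44, -56, -68. Third differences: -12, -12.
Level-3 differences are constant, so T has degree 3.
Fitting a degree-3 polynomial gives T(t) = -2t³ - 4t² + 2t + 4.
Then T(0) = 4.

4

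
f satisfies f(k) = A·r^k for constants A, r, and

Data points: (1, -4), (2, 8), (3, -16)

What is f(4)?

32

Consecutive ratio: 8/(-4) = -2, and -16/8 = -2, so r = -2.
Then A·(-2)^1 = -4 gives A = 2, and f(k) = 2·(-2)^k.
f(4) = 2·(-2)^4 = 32.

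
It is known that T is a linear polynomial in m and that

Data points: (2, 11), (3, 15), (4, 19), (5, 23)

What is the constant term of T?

Write T(m) = am + b; the 4 given values yield a linear system in the 2 coefficients.
Solving, T(m) = 4m + 3.
The constant term is T(0) = 3.

3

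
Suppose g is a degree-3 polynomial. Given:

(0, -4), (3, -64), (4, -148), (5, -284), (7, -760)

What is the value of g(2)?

-20

Write g(m) = am³ + bm² + cm + d; the 5 given values yield a linear system in the 4 coefficients.
Solving, g(m) = -2m³ - 2m² + 4m - 4.
Then g(2) = -20.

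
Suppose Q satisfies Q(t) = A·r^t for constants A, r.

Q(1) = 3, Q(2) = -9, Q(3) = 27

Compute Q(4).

Consecutive ratio: -9/3 = -3, and 27/(-9) = -3, so r = -3.
Then A·(-3)^1 = 3 gives A = -1, and Q(t) = -1·(-3)^t.
Q(4) = -1·(-3)^4 = -81.

-81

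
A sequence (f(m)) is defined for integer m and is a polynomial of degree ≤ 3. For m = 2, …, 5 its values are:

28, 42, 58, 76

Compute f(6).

96

First differences: 14, 16, 18. Second differences: 2, 2.
Level-2 differences are constant, so f has degree 2.
Fitting a degree-2 polynomial gives f(m) = m² + 9m + 6.
Then f(6) = 96.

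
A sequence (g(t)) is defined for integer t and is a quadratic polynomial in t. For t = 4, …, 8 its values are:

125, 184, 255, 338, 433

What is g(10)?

First differences: 59, 71, 83, 95. Second differences: 12, 12, 12.
Level-2 differences are constant, so g has degree 2.
Fitting a degree-2 polynomial gives g(t) = 6t² + 5t + 9.
Then g(10) = 659.

659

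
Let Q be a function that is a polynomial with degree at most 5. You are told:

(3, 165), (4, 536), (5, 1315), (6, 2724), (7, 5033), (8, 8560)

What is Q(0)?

0

First differences: 371, 779, 1409, 2309, 3527. Second differences: 408, 630, 900, 1218. Third differences: 222, 270, 318. Fourth differences: 48, 48.
Level-4 differences are constant, so Q has degree 4.
Fitting a degree-4 polynomial gives Q(t) = 2t^4 + t³ - 2t² - 2t.
Then Q(0) = 0.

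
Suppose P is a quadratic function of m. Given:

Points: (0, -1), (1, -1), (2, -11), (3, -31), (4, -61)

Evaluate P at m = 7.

-211

First differences: 0, -10, -20, -30. Second differences: -10, -10, -10.
Level-2 differences are constant, so P has degree 2.
Fitting a degree-2 polynomial gives P(m) = -5m² + 5m - 1.
Then P(7) = -211.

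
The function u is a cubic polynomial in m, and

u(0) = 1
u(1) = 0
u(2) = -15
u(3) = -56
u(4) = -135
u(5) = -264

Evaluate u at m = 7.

-720

First differences: -1, -15, -41, -79, -129. Second differences: -14, -26, -38, -50. Third differences: -12, -12, -12.
Level-3 differences are constant, so u has degree 3.
Fitting a degree-3 polynomial gives u(m) = -2m³ - m² + 2m + 1.
Then u(7) = -720.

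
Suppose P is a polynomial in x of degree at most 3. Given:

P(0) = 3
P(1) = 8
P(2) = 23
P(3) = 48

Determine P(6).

Write P(x) = ax³ + bx² + cx + d; the 4 given values yield a linear system in the 4 coefficients.
Solving, the leading coefficient vanishes, and P(x) = 5x² + 3.
Then P(6) = 183.

183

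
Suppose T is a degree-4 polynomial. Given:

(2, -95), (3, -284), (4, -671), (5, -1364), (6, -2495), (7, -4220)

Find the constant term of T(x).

Write T(x) = ax^4 + bx³ + cx² + dx + e; the 6 given values yield a linear system in the 5 coefficients.
Solving, T(x) = -x^4 - 4x³ - 8x² - 8x + 1.
The constant term is T(0) = 1.

1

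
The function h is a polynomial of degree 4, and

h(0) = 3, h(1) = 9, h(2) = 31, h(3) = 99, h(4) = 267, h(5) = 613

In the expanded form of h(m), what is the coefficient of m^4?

First differences: 6, 22, 68, 168, 346. Second differences: 16, 46, 100, 178. Third differences: 30, 54, 78. Fourth differences: 24, 24.
Level-4 differences are constant, so h has degree 4.
Fitting a degree-4 polynomial gives h(m) = m^4 - m³ + 4m² + 2m + 3.
The coefficient of m^4 is 1.

1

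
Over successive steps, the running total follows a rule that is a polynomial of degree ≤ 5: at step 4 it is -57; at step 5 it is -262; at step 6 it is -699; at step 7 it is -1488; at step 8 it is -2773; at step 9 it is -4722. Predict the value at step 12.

-16593

Write the value at m as h(m).
First differences: -205, -437, -789, -1285, -1949. Second differences: -232, -352, -496, -664. Third differences: -120, -144, -168. Fourth differences: -24, -24.
Level-4 differences are constant, so h has degree 4.
Fitting a degree-4 polynomial gives h(m) = -m^4 + 2m³ + 5m² - 3m + 3.
Then h(12) = -16593.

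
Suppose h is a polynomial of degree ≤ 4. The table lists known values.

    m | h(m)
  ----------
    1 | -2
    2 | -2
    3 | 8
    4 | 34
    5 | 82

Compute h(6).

First differences: 0, 10, 26, 48. Second differences: 10, 16, 22. Third differences: 6, 6.
Level-3 differences are constant, so h has degree 3.
Extending the table by one column gives the next first difference 76, so h(6) = 82 + 76 = 158.

158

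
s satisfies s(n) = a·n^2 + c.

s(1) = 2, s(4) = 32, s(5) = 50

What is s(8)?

From s(1) = 2 and s(4) = 32: 1a + c = 2 and 16a + c = 32.
Subtracting: 15a = 30, so a = 2; then c = 2 − 2·1 = 0.
So s(n) = 2n² + 0, and s(8) = 128.

128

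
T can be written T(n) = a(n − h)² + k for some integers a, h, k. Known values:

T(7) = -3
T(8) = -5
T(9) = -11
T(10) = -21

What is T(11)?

-35

First differences -2, -6, -10; second difference -4 = 2a, so a = -2.
Expanding, the n-coefficient is −2ah = 4h; matching it to the data gives h = 7, and then k = -3.
So T(n) = -2(n − 7)² − 3.
T(11) = -2·4² − 3 = -35.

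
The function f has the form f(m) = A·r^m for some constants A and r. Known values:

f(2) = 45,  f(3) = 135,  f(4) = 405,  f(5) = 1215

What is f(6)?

Consecutive ratio: 135/45 = 3, and 405/135 = 3, so r = 3.
Then A·3^2 = 45 gives A = 5, and f(m) = 5·3^m.
f(6) = 5·3^6 = 3645.

3645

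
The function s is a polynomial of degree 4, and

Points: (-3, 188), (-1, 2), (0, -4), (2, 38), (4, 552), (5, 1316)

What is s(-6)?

Write s(m) = am^4 + bm³ + cm² + dm + e; the 6 given values yield a linear system in the 5 coefficients.
Solving, s(m) = 2m^4 + 3m² - m - 4.
Then s(-6) = 2702.

2702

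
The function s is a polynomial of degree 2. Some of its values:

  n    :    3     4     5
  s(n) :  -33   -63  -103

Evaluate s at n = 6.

-153

Write s(n) = an² + bn + c; the 3 given values yield a linear system in the 3 coefficients.
Solving, s(n) = -5n² + 5n - 3.
Then s(6) = -153.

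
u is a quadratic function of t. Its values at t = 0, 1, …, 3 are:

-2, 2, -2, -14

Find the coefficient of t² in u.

-4

Write u(t) = at² + bt + c; the 4 given values yield a linear system in the 3 coefficients.
Solving, u(t) = -4t² + 8t - 2.
The coefficient of t² is -4.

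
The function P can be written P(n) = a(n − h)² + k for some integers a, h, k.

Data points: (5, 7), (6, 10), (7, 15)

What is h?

4

First differences 3, 5; second difference 2 = 2a, so a = 1.
Expanding, the n-coefficient is −2ah = -2h; matching it to the data gives h = 4, and then k = 6.
So P(n) = 1(n − 4)² + 6.
Hence h = 4.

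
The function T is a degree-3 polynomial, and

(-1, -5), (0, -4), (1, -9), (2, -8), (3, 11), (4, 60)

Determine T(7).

507

First differences: 1, -5, 1, 19, 49. Second differences: -6, 6, 18, 30. Third differences: 12, 12, 12.
Level-3 differences are constant, so T has degree 3.
Fitting a degree-3 polynomial gives T(t) = 2t³ - 3t² - 4t - 4.
Then T(7) = 507.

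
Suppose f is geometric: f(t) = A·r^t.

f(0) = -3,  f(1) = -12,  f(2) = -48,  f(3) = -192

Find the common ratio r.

4

Consecutive ratio: -12/(-3) = 4, and -48/(-12) = 4, so r = 4.
Then A·4^0 = -3 gives A = -3, and f(t) = -3·4^t.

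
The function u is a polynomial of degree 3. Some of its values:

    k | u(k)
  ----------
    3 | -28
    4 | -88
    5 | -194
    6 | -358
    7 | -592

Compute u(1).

First differences: -60, -106, -164, -234. Second differences: -46, -58, -70. Third differences: -12, -12.
Level-3 differences are constant, so u has degree 3.
Fitting a degree-3 polynomial gives u(k) = -2k³ + k² + 7k - 4.
Then u(1) = 2.

2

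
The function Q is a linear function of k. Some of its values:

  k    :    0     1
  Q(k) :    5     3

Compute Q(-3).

11

Write Q(k) = ak + b; the 2 given values yield a linear system in the 2 coefficients.
Solving, Q(k) = -2k + 5.
Then Q(-3) = 11.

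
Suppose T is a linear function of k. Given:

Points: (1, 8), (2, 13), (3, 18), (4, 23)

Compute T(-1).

-2

Write T(k) = ak + b; the 4 given values yield a linear system in the 2 coefficients.
Solving, T(k) = 5k + 3.
Then T(-1) = -2.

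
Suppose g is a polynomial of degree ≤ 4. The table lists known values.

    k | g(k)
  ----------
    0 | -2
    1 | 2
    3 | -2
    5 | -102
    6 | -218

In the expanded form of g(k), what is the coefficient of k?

Write g(k) = ak^4 + bk³ + ck² + dk + e; the 5 given values yield a linear system in the 5 coefficients.
Solving, the leading coefficient vanishes, and g(k) = -2k³ + 6k² - 2.
The coefficient of k is 0.

0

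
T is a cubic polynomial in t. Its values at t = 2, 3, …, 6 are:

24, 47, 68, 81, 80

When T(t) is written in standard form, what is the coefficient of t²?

8

First differences: 23, 21, 13, -1. Second differences: -2, -8, -14. Third differences: -6, -6.
Level-3 differences are constant, so T has degree 3.
Fitting a degree-3 polynomial gives T(t) = -t³ + 8t² + 2t - 4.
The coefficient of t² is 8.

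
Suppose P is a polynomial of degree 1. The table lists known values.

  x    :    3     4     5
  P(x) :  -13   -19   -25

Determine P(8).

First differences: -6, -6.
Level-1 differences are constant, so P has degree 1.
Fitting a degree-1 polynomial gives P(x) = -6x + 5.
Then P(8) = -43.

-43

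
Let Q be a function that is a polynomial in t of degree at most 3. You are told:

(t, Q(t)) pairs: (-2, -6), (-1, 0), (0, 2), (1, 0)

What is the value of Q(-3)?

First differences: 6, 2, -2. Second differences: -4, -4.
Level-2 differences are constant, so Q has degree 2.
Fitting a degree-2 polynomial gives Q(t) = -2t² + 2.
Then Q(-3) = -16.

-16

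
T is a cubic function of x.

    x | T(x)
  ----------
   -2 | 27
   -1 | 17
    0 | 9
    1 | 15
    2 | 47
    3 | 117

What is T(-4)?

5

First differences: -10, -8, 6, 32, 70. Second differences: 2, 14, 26, 38. Third differences: 12, 12, 12.
Level-3 differences are constant, so T has degree 3.
Fitting a degree-3 polynomial gives T(x) = 2x³ + 7x² - 3x + 9.
Then T(-4) = 5.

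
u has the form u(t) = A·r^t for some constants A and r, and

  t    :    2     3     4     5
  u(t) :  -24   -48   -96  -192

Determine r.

Consecutive ratio: -48/(-24) = 2, and -96/(-48) = 2, so r = 2.
Then A·2^2 = -24 gives A = -6, and u(t) = -6·2^t.

2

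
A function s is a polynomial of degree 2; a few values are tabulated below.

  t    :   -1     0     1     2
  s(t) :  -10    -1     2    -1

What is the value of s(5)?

-46

First differences: 9, 3, -3. Second differences: -6, -6.
Level-2 differences are constant, so s has degree 2.
Fitting a degree-2 polynomial gives s(t) = -3t² + 6t - 1.
Then s(5) = -46.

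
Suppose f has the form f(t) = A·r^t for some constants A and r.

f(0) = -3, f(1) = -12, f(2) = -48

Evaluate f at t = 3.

Consecutive ratio: -12/(-3) = 4, and -48/(-12) = 4, so r = 4.
Then A·4^0 = -3 gives A = -3, and f(t) = -3·4^t.
f(3) = -3·4^3 = -192.

-192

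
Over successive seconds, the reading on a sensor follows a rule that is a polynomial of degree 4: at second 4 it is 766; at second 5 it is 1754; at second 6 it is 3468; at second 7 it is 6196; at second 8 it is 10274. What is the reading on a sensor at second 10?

Write the value at x as s(x).
Write s(x) = ax^4 + bx³ + cx² + dx + e; the 5 given values yield a linear system in the 5 coefficients.
Solving, s(x) = 2x^4 + 4x³ + x² - 3x - 6.
Then s(10) = 24064.

24064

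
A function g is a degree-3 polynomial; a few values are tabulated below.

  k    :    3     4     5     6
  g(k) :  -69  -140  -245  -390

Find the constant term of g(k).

Write g(k) = ak³ + bk² + ck + d; the 4 given values yield a linear system in the 4 coefficients.
Solving, g(k) = -k³ - 5k² + k.
The constant term is g(0) = 0.

0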